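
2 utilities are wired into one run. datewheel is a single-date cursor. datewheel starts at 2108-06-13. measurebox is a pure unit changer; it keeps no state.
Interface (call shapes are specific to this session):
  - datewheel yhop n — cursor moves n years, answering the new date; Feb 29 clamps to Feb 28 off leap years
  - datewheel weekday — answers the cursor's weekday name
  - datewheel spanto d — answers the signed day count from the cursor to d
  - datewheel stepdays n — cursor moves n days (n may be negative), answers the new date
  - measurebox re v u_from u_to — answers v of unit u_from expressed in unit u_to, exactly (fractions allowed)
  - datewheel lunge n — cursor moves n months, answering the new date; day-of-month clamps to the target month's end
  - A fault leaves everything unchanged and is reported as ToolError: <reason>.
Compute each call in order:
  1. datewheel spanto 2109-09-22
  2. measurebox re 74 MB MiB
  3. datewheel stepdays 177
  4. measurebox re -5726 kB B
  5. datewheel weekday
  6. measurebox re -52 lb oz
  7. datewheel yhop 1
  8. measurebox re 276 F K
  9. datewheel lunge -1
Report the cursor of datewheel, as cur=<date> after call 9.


# 1. datewheel spanto(d='2109-09-22') == 466
# 2. measurebox re(v='74', u_from='MB', u_to='MiB') == 578125/8192
# 3. datewheel stepdays(n='177') == 2108-12-07
# 4. measurebox re(v='-5726', u_from='kB', u_to='B') == -5726000
# 5. datewheel weekday() == Friday
# 6. measurebox re(v='-52', u_from='lb', u_to='oz') == -832
# 7. datewheel yhop(n='1') == 2109-12-07
# 8. measurebox re(v='276', u_from='F', u_to='K') == 73567/180
# 9. datewheel lunge(n='-1') == 2109-11-07

Answer: cur=2109-11-07


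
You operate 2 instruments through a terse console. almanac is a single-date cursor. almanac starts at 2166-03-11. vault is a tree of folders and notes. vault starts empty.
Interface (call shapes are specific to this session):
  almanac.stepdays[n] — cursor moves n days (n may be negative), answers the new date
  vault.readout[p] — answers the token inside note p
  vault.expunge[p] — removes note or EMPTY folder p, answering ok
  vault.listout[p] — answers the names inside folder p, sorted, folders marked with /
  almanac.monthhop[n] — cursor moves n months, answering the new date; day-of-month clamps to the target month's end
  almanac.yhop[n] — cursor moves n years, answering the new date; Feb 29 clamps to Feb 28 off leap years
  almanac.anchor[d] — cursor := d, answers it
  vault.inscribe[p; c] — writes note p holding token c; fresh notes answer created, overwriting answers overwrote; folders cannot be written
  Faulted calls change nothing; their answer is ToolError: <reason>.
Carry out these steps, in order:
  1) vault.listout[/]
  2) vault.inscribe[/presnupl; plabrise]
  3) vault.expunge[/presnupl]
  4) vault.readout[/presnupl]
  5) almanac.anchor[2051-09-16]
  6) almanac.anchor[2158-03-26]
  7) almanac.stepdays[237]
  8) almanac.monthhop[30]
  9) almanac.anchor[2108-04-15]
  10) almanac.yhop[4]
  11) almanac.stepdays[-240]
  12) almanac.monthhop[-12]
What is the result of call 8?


Answer: 2161-05-18

Derivation:
·→ vault.listout(p: /)
·← []
·→ vault.inscribe(p: /presnupl, c: plabrise)
·← created
·→ vault.expunge(p: /presnupl)
·← ok
·→ vault.readout(p: /presnupl)
·← ToolError: not found
·→ almanac.anchor(d: 2051-09-16)
·← 2051-09-16
·→ almanac.anchor(d: 2158-03-26)
·← 2158-03-26
·→ almanac.stepdays(n: 237)
·← 2158-11-18
·→ almanac.monthhop(n: 30)
·← 2161-05-18
·→ almanac.anchor(d: 2108-04-15)
·← 2108-04-15
·→ almanac.yhop(n: 4)
·← 2112-04-15
·→ almanac.stepdays(n: -240)
·← 2111-08-19
·→ almanac.monthhop(n: -12)
·← 2110-08-19


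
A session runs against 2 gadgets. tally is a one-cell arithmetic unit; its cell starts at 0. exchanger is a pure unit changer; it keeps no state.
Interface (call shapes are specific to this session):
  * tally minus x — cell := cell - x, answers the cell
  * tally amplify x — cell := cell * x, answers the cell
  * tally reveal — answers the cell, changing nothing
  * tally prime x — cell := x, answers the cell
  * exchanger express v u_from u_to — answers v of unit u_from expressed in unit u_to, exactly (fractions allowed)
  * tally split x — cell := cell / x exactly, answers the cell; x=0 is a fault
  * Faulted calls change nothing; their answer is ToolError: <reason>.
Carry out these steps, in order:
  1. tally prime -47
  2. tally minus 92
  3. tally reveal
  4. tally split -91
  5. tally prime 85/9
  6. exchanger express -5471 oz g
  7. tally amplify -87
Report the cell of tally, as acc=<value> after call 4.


-> tally prime(x→-47)
<- -47
-> tally minus(x→92)
<- -139
-> tally reveal()
<- -139
-> tally split(x→-91)
<- 139/91
-> tally prime(x→85/9)
<- 85/9
-> exchanger express(v→-5471, u_from→oz, u_to→g)
<- -248160385627/1600000
-> tally amplify(x→-87)
<- -2465/3

Answer: acc=139/91


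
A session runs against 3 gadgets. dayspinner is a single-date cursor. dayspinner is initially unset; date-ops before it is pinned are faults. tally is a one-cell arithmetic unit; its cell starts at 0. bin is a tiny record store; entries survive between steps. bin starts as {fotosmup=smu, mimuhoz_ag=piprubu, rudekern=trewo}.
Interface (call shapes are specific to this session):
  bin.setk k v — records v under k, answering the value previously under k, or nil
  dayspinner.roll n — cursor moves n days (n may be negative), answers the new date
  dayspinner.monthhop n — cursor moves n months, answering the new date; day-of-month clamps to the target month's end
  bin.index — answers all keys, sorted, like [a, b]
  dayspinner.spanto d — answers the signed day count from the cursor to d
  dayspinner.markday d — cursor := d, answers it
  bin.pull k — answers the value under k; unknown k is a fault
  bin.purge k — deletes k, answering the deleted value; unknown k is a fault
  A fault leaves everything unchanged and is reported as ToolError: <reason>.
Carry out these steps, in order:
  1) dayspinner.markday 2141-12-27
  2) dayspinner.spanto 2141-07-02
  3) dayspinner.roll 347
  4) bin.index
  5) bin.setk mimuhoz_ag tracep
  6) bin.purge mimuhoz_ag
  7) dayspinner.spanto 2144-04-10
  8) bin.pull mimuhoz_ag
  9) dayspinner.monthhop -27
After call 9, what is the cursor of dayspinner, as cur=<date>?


Step: dayspinner.markday[d='2141-12-27']
Result: 2141-12-27
Step: dayspinner.spanto[d='2141-07-02']
Result: -178
Step: dayspinner.roll[n='347']
Result: 2142-12-09
Step: bin.index[]
Result: [fotosmup, mimuhoz_ag, rudekern]
Step: bin.setk[k='mimuhoz_ag'; v='tracep']
Result: piprubu
Step: bin.purge[k='mimuhoz_ag']
Result: tracep
Step: dayspinner.spanto[d='2144-04-10']
Result: 488
Step: bin.pull[k='mimuhoz_ag']
Result: ToolError: no such key mimuhoz_ag
Step: dayspinner.monthhop[n='-27']
Result: 2140-09-09

Answer: cur=2140-09-09


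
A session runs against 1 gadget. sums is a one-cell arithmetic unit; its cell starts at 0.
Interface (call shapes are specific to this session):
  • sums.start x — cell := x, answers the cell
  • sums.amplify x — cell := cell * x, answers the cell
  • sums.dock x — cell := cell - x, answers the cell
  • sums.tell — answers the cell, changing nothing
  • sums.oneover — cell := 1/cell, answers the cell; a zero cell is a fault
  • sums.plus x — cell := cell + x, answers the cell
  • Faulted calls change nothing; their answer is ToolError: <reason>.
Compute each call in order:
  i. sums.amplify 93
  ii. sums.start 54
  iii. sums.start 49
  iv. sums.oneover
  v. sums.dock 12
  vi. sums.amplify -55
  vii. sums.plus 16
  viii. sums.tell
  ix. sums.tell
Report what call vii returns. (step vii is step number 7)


Answer: 33069/49

Derivation:
# amplify(x=93) -> 0
# start(x=54) -> 54
# start(x=49) -> 49
# oneover() -> 1/49
# dock(x=12) -> -587/49
# amplify(x=-55) -> 32285/49
# plus(x=16) -> 33069/49
# tell() -> 33069/49
# tell() -> 33069/49


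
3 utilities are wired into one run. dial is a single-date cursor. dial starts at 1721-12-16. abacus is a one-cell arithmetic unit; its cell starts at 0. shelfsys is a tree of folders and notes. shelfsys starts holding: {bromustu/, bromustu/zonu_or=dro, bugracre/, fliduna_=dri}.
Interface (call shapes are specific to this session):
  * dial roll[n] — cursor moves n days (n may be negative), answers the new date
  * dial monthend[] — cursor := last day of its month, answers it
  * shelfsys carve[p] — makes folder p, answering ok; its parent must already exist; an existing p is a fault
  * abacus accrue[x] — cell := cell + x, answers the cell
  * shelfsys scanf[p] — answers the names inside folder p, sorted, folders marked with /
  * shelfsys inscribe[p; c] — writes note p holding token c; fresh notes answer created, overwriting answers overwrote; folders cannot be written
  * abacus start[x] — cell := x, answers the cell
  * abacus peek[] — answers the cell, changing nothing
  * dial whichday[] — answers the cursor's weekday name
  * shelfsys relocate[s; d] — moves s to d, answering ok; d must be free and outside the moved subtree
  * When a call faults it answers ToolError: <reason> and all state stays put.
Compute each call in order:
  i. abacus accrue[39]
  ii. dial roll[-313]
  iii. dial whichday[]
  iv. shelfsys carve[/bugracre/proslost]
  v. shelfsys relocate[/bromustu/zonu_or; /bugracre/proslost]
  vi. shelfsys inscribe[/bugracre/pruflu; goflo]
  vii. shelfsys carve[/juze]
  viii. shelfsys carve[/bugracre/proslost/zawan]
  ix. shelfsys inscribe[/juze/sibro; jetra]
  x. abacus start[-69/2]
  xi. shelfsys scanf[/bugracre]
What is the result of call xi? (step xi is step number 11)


Do: abacus accrue[x=39]
See: 39
Do: dial roll[n=-313]
See: 1721-02-06
Do: dial whichday[]
See: Thursday
Do: shelfsys carve[p=/bugracre/proslost]
See: ok
Do: shelfsys relocate[s=/bromustu/zonu_or; d=/bugracre/proslost]
See: ToolError: exists
Do: shelfsys inscribe[p=/bugracre/pruflu; c=goflo]
See: created
Do: shelfsys carve[p=/juze]
See: ok
Do: shelfsys carve[p=/bugracre/proslost/zawan]
See: ok
Do: shelfsys inscribe[p=/juze/sibro; c=jetra]
See: created
Do: abacus start[x=-69/2]
See: -69/2
Do: shelfsys scanf[p=/bugracre]
See: [proslost/, pruflu]

Answer: [proslost/, pruflu]


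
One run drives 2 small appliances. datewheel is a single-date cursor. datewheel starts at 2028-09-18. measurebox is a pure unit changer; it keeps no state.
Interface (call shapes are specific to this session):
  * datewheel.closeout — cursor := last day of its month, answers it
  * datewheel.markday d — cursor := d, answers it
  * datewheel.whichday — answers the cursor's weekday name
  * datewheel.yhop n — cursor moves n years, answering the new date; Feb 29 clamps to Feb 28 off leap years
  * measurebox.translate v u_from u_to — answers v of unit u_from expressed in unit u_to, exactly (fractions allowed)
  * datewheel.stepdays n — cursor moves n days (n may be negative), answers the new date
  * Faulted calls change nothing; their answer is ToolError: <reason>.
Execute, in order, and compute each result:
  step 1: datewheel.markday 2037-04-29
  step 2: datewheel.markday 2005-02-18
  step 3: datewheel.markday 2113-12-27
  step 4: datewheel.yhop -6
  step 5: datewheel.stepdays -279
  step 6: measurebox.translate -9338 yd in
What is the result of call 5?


Answer: 2107-03-23

Derivation:
;; markday(d→2037-04-29) : 2037-04-29
;; markday(d→2005-02-18) : 2005-02-18
;; markday(d→2113-12-27) : 2113-12-27
;; yhop(n→-6) : 2107-12-27
;; stepdays(n→-279) : 2107-03-23
;; translate(v→-9338, u_from→yd, u_to→in) : -336168


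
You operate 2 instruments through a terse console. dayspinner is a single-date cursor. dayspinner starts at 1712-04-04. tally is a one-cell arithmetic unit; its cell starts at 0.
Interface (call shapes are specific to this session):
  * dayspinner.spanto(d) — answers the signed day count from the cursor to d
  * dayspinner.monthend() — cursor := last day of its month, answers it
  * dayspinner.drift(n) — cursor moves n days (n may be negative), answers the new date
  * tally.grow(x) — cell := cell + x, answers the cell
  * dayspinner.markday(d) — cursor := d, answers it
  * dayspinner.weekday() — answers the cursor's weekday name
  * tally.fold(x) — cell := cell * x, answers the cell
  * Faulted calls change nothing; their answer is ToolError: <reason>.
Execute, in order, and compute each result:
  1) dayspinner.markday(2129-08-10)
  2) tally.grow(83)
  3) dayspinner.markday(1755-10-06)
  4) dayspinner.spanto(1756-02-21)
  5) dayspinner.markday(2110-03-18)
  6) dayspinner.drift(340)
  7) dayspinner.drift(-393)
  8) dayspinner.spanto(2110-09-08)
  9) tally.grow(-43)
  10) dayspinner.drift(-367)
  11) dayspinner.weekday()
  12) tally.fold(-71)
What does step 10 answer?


;; 1. dayspinner.markday(d='2129-08-10') : 2129-08-10
;; 2. tally.grow(x='83') : 83
;; 3. dayspinner.markday(d='1755-10-06') : 1755-10-06
;; 4. dayspinner.spanto(d='1756-02-21') : 138
;; 5. dayspinner.markday(d='2110-03-18') : 2110-03-18
;; 6. dayspinner.drift(n='340') : 2111-02-21
;; 7. dayspinner.drift(n='-393') : 2110-01-24
;; 8. dayspinner.spanto(d='2110-09-08') : 227
;; 9. tally.grow(x='-43') : 40
;; 10. dayspinner.drift(n='-367') : 2109-01-22
;; 11. dayspinner.weekday() : Tuesday
;; 12. tally.fold(x='-71') : -2840

Answer: 2109-01-22


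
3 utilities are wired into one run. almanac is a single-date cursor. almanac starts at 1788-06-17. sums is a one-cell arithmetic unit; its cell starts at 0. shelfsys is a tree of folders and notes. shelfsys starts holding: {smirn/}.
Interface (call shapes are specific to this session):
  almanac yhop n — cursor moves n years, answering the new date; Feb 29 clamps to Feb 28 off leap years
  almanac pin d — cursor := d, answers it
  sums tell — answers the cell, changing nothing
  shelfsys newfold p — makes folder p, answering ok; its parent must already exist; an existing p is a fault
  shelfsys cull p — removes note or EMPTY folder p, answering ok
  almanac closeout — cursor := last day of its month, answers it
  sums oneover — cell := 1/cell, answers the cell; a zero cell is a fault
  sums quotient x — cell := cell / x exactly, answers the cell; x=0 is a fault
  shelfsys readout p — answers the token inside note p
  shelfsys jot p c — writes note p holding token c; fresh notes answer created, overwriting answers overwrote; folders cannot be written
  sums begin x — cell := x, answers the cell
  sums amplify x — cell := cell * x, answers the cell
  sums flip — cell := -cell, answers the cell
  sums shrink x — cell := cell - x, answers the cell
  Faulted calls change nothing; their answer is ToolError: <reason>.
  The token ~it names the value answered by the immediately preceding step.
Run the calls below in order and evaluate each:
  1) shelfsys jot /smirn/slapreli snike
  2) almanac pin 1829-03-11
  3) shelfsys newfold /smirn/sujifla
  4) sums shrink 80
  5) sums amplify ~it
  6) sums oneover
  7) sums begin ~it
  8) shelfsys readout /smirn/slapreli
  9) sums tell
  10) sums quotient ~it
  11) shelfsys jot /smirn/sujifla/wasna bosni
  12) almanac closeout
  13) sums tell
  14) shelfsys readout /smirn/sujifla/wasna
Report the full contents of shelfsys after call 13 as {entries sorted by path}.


Answer: {smirn/, smirn/slapreli=snike, smirn/sujifla/, smirn/sujifla/wasna=bosni}

Derivation:
Using shelfsys jot on p→/smirn/slapreli, c→snike, — result: created.
Using almanac pin on d→1829-03-11, which returns 1829-03-11.
Next I call shelfsys newfold on p→/smirn/sujifla, and get ok.
Invoking sums shrink on x→80, → -80.
Using sums amplify on x→~it, → 6400.
I try sums oneover(): 1/6400.
I invoke sums begin on x→~it, — result: 1/6400.
Next I call shelfsys readout on p→/smirn/slapreli, which returns snike.
Using sums tell(), giving 1/6400.
Invoking sums quotient on x→~it, yielding 1.
I run shelfsys jot on p→/smirn/sujifla/wasna, c→bosni, and observe created.
Invoking almanac closeout, → 1829-03-31.
Invoking sums tell(), and get 1.
I invoke shelfsys readout on p→/smirn/sujifla/wasna, giving bosni.


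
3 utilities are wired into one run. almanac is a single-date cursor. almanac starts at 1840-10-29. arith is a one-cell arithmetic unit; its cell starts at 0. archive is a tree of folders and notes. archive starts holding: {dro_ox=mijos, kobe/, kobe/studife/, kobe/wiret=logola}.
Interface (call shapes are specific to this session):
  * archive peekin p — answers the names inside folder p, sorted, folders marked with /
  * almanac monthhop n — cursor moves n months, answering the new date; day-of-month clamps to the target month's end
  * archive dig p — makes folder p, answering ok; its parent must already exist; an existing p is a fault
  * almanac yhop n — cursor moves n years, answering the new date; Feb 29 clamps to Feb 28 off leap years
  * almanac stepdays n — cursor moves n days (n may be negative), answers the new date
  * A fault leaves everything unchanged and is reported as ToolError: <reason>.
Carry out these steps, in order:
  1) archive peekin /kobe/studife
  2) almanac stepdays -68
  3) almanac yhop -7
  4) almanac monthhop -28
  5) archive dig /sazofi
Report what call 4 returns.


Answer: 1831-04-22

Derivation:
I invoke archive peekin(p: /kobe/studife), and get [].
I try almanac stepdays(n: -68), and see 1840-08-22.
Next I call almanac yhop(n: -7), and get 1833-08-22.
I use almanac monthhop(n: -28), — result: 1831-04-22.
I run archive dig(p: /sazofi), → ok.


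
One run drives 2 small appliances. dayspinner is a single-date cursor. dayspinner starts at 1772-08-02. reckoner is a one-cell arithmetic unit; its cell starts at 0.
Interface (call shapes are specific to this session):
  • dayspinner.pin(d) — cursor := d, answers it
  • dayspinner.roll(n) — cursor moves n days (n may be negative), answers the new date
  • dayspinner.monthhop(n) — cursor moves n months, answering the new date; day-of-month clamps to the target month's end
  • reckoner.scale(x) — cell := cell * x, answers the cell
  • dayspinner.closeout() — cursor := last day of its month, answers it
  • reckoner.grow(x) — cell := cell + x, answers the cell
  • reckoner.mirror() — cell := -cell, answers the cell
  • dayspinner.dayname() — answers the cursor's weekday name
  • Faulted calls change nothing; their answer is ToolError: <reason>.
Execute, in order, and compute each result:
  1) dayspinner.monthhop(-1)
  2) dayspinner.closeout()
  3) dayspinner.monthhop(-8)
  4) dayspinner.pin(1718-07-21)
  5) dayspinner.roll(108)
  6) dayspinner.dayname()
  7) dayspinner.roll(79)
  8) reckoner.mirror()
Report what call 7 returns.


I run dayspinner.monthhop with n: -1, and see 1772-07-02.
I invoke dayspinner.closeout(), and observe 1772-07-31.
Calling dayspinner.monthhop with n: -8, → 1771-11-30.
I invoke dayspinner.pin with d: 1718-07-21, which returns 1718-07-21.
Then dayspinner.roll with n: 108, and get 1718-11-06.
Then dayspinner.dayname, → Sunday.
Next I call dayspinner.roll with n: 79, → 1719-01-24.
Invoking reckoner.mirror, and see 0.

Answer: 1719-01-24


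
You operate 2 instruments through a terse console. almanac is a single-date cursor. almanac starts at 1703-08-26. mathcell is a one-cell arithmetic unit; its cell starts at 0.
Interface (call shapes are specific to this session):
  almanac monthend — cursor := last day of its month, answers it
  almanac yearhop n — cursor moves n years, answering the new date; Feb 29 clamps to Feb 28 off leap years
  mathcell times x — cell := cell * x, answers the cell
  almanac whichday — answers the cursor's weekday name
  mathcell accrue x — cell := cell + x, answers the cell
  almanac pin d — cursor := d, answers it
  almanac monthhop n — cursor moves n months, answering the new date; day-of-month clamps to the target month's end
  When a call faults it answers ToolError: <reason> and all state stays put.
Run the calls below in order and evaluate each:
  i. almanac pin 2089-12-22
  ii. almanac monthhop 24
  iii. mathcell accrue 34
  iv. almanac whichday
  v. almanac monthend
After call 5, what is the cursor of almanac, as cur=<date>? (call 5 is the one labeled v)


Step: almanac pin[d=2089-12-22]
Result: 2089-12-22
Step: almanac monthhop[n=24]
Result: 2091-12-22
Step: mathcell accrue[x=34]
Result: 34
Step: almanac whichday[]
Result: Saturday
Step: almanac monthend[]
Result: 2091-12-31

Answer: cur=2091-12-31


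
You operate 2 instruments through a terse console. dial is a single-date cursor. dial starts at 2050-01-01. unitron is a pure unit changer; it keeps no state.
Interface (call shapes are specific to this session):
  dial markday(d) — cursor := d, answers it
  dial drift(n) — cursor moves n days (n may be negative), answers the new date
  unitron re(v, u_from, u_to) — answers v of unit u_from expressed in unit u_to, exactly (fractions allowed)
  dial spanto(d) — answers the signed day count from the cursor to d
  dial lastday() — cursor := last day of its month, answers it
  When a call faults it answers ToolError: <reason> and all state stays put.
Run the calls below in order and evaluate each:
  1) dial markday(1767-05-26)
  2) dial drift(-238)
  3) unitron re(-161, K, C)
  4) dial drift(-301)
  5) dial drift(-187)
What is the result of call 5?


Answer: 1765-05-30

Derivation:
# 1. dial markday(d→1767-05-26) => 1767-05-26
# 2. dial drift(n→-238) => 1766-09-30
# 3. unitron re(v→-161, u_from→K, u_to→C) => -8683/20
# 4. dial drift(n→-301) => 1765-12-03
# 5. dial drift(n→-187) => 1765-05-30


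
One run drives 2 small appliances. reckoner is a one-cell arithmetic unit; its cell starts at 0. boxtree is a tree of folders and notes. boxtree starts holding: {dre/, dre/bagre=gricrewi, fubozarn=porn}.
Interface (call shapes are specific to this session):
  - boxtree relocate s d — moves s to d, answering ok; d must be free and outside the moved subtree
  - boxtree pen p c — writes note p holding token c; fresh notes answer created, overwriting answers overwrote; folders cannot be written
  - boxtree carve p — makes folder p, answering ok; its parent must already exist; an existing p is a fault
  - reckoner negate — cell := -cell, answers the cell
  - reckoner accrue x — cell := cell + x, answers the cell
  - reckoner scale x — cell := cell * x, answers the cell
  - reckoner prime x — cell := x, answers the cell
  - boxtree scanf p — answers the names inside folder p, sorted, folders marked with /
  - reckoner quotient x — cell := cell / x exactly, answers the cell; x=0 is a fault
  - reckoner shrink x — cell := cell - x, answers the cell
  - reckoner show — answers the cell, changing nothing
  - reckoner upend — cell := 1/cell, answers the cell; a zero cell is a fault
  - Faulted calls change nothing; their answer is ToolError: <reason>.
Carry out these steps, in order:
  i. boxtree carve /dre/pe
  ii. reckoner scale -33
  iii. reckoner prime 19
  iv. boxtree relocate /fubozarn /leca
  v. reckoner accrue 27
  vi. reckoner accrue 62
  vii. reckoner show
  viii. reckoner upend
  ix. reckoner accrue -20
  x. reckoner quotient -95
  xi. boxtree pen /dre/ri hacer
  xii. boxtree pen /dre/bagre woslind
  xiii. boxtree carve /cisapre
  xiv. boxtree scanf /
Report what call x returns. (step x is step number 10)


Answer: 2159/10260

Derivation:
[in] boxtree carve p='/dre/pe'
[out] ok
[in] reckoner scale x='-33'
[out] 0
[in] reckoner prime x='19'
[out] 19
[in] boxtree relocate s='/fubozarn' d='/leca'
[out] ok
[in] reckoner accrue x='27'
[out] 46
[in] reckoner accrue x='62'
[out] 108
[in] reckoner show
[out] 108
[in] reckoner upend
[out] 1/108
[in] reckoner accrue x='-20'
[out] -2159/108
[in] reckoner quotient x='-95'
[out] 2159/10260
[in] boxtree pen p='/dre/ri' c='hacer'
[out] created
[in] boxtree pen p='/dre/bagre' c='woslind'
[out] overwrote
[in] boxtree carve p='/cisapre'
[out] ok
[in] boxtree scanf p='/'
[out] [cisapre/, dre/, leca]


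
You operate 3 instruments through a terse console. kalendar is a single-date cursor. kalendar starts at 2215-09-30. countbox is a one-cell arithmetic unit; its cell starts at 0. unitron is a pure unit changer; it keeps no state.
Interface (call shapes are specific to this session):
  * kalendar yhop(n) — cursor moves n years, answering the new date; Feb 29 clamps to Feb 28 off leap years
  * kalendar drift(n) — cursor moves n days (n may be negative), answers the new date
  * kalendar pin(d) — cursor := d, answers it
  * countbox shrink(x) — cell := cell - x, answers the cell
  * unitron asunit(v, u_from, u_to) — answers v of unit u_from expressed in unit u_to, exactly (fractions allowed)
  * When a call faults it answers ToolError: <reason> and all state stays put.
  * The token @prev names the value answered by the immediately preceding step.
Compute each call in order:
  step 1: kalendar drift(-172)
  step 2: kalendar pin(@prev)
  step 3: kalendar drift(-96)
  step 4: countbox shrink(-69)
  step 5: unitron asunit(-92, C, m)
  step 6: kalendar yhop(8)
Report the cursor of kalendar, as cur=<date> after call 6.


Answer: cur=2223-01-05

Derivation:
% kalendar drift n→-172
= 2215-04-11
% kalendar pin d→@prev
= 2215-04-11
% kalendar drift n→-96
= 2215-01-05
% countbox shrink x→-69
= 69
% unitron asunit v→-92 u_from→C u_to→m
= ToolError: incompatible units
% kalendar yhop n→8
= 2223-01-05


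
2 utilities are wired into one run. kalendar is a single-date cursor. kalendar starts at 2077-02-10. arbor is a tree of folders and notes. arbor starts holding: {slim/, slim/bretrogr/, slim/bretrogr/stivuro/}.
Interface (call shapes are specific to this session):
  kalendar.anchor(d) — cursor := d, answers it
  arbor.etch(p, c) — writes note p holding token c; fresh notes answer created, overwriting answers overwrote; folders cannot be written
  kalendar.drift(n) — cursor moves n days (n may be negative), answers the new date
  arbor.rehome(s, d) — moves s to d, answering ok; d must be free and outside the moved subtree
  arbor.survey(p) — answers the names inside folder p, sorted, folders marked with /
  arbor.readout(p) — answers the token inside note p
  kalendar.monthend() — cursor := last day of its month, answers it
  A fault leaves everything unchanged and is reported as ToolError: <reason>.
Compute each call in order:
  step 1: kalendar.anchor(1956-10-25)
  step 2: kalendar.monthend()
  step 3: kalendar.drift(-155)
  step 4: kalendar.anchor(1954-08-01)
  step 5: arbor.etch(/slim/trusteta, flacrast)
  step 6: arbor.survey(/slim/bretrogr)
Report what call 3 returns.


> anchor d→1956-10-25
:: 1956-10-25
> monthend
:: 1956-10-31
> drift n→-155
:: 1956-05-29
> anchor d→1954-08-01
:: 1954-08-01
> etch p→/slim/trusteta c→flacrast
:: created
> survey p→/slim/bretrogr
:: [stivuro/]

Answer: 1956-05-29


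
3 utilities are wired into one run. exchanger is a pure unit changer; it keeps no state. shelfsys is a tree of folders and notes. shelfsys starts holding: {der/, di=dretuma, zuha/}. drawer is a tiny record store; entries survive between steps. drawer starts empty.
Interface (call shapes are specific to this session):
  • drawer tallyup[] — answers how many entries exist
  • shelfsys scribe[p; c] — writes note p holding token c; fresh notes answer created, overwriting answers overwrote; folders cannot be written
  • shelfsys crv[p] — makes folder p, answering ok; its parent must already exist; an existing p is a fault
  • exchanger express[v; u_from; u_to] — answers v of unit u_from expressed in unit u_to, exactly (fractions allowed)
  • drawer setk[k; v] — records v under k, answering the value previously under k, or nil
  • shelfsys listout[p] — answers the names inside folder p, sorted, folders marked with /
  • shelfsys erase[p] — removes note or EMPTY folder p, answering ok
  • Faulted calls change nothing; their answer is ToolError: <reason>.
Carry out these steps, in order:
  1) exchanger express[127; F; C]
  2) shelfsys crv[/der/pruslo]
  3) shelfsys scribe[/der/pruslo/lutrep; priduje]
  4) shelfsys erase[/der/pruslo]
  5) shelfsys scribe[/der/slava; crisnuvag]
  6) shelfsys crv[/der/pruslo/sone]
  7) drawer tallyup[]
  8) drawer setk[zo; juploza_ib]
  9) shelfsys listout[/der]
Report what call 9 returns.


I run exchanger express passing v: 127, u_from: F, u_to: C, → 475/9.
I invoke shelfsys crv passing p: /der/pruslo, giving ok.
I call shelfsys scribe passing p: /der/pruslo/lutrep, c: priduje, giving created.
Using shelfsys erase passing p: /der/pruslo, and observe ToolError: not empty.
I try shelfsys scribe passing p: /der/slava, c: crisnuvag, giving created.
Now I run shelfsys crv passing p: /der/pruslo/sone: ok.
I try drawer tallyup(), yielding 0.
Invoking drawer setk passing k: zo, v: juploza_ib, and see nil.
Now I run shelfsys listout passing p: /der, giving [pruslo/, slava].

Answer: [pruslo/, slava]


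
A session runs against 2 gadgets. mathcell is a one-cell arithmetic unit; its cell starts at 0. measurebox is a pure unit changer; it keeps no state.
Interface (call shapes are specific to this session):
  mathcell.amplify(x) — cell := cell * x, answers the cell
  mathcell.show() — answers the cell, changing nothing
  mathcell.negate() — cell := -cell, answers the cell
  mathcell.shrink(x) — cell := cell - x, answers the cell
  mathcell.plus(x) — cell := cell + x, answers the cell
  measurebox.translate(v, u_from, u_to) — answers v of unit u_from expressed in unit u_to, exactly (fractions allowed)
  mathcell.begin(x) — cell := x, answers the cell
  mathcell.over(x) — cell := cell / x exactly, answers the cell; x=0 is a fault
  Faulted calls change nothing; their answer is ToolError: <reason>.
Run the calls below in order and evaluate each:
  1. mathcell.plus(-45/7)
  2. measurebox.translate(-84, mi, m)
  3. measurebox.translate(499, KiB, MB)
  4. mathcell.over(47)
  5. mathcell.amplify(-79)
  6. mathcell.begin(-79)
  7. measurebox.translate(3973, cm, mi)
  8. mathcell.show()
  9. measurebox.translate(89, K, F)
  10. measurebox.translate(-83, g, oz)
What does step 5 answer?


-- 1. mathcell.plus(x: -45/7) : -45/7
-- 2. measurebox.translate(v: -84, u_from: mi, u_to: m) : -16898112/125
-- 3. measurebox.translate(v: 499, u_from: KiB, u_to: MB) : 7984/15625
-- 4. mathcell.over(x: 47) : -45/329
-- 5. mathcell.amplify(x: -79) : 3555/329
-- 6. mathcell.begin(x: -79) : -79
-- 7. measurebox.translate(v: 3973, u_from: cm, u_to: mi) : 19865/804672
-- 8. mathcell.show() : -79
-- 9. measurebox.translate(v: 89, u_from: K, u_to: F) : -29947/100
-- 10. measurebox.translate(v: -83, u_from: g, u_to: oz) : -132800000/45359237

Answer: 3555/329


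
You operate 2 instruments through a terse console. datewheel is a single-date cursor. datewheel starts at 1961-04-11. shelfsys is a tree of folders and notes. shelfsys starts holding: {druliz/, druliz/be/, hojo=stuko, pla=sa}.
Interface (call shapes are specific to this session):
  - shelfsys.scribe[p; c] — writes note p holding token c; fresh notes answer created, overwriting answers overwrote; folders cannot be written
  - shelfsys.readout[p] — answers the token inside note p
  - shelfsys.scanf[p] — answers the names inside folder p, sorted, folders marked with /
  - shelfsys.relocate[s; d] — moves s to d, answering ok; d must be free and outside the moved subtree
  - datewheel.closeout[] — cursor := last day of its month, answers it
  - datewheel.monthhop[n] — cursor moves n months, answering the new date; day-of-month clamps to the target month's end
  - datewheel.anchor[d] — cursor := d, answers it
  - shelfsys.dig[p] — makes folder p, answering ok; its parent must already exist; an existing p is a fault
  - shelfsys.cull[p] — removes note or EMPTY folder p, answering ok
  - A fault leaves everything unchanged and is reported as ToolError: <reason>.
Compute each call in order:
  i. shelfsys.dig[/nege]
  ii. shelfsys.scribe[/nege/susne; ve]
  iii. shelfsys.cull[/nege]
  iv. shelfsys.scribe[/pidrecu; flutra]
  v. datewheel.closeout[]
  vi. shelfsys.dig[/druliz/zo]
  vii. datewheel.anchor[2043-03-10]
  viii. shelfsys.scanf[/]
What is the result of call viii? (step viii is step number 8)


Answer: [druliz/, hojo, nege/, pidrecu, pla]

Derivation:
Step: shelfsys.dig[/nege]
Result: ok
Step: shelfsys.scribe[/nege/susne; ve]
Result: created
Step: shelfsys.cull[/nege]
Result: ToolError: not empty
Step: shelfsys.scribe[/pidrecu; flutra]
Result: created
Step: datewheel.closeout[]
Result: 1961-04-30
Step: shelfsys.dig[/druliz/zo]
Result: ok
Step: datewheel.anchor[2043-03-10]
Result: 2043-03-10
Step: shelfsys.scanf[/]
Result: [druliz/, hojo, nege/, pidrecu, pla]


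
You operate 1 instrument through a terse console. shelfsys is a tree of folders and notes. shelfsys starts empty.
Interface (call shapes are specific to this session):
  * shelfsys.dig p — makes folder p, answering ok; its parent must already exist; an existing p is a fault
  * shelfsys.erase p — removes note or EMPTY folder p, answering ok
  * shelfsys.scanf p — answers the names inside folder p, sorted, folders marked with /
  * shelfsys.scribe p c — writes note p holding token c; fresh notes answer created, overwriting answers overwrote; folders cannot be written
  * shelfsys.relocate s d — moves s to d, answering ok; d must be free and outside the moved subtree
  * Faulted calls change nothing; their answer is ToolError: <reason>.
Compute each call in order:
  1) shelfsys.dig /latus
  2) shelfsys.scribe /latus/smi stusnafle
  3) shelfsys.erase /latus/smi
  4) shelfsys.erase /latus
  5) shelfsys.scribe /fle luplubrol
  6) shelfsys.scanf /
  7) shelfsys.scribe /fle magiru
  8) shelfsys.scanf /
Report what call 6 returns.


% shelfsys.dig p='/latus'
  ok
% shelfsys.scribe p='/latus/smi' c='stusnafle'
  created
% shelfsys.erase p='/latus/smi'
  ok
% shelfsys.erase p='/latus'
  ok
% shelfsys.scribe p='/fle' c='luplubrol'
  created
% shelfsys.scanf p='/'
  [fle]
% shelfsys.scribe p='/fle' c='magiru'
  overwrote
% shelfsys.scanf p='/'
  [fle]

Answer: [fle]


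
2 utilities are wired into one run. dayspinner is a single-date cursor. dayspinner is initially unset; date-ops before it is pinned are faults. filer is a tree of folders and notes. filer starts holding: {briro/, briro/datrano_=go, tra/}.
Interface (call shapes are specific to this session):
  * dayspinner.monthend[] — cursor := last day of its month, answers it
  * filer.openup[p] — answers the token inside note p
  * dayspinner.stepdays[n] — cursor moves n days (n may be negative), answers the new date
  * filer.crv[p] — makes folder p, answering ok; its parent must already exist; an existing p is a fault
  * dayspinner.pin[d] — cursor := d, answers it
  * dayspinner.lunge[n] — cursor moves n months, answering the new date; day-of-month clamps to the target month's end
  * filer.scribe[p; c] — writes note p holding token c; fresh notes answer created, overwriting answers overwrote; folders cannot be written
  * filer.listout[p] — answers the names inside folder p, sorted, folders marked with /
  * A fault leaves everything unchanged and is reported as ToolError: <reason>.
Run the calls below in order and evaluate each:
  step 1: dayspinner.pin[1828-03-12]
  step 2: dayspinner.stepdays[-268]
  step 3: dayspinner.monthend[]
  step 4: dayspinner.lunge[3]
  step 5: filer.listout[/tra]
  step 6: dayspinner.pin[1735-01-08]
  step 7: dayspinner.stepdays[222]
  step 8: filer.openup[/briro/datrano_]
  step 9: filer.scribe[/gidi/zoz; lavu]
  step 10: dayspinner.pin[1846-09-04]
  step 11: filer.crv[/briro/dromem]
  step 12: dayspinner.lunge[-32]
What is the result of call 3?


Answer: 1827-06-30

Derivation:
CALL dayspinner.pin[d: 1828-03-12]
RET  1828-03-12
CALL dayspinner.stepdays[n: -268]
RET  1827-06-18
CALL dayspinner.monthend[]
RET  1827-06-30
CALL dayspinner.lunge[n: 3]
RET  1827-09-30
CALL filer.listout[p: /tra]
RET  []
CALL dayspinner.pin[d: 1735-01-08]
RET  1735-01-08
CALL dayspinner.stepdays[n: 222]
RET  1735-08-18
CALL filer.openup[p: /briro/datrano_]
RET  go
CALL filer.scribe[p: /gidi/zoz; c: lavu]
RET  ToolError: no parent
CALL dayspinner.pin[d: 1846-09-04]
RET  1846-09-04
CALL filer.crv[p: /briro/dromem]
RET  ok
CALL dayspinner.lunge[n: -32]
RET  1844-01-04


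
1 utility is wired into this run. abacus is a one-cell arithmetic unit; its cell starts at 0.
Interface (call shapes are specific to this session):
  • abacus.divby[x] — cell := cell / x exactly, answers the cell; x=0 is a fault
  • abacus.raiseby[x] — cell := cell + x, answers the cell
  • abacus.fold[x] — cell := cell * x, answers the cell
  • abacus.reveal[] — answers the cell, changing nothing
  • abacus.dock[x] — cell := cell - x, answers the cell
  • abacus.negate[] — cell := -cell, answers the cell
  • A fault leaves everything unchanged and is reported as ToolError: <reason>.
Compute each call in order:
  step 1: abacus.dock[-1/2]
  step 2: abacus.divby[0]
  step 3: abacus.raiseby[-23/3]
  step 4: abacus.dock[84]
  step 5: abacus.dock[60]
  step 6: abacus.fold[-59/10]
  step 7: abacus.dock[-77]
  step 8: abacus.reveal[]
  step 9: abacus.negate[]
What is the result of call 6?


Using abacus.dock on -1/2, giving 1/2.
I use abacus.divby on 0, yielding ToolError: division by zero.
Next I call abacus.raiseby on -23/3: -43/6.
Using abacus.dock on 84, and get -547/6.
I invoke abacus.dock on 60, which returns -907/6.
Next I call abacus.fold on -59/10: 53513/60.
I run abacus.dock on -77, and get 58133/60.
Then abacus.reveal, giving 58133/60.
I invoke abacus.negate, yielding -58133/60.

Answer: 53513/60


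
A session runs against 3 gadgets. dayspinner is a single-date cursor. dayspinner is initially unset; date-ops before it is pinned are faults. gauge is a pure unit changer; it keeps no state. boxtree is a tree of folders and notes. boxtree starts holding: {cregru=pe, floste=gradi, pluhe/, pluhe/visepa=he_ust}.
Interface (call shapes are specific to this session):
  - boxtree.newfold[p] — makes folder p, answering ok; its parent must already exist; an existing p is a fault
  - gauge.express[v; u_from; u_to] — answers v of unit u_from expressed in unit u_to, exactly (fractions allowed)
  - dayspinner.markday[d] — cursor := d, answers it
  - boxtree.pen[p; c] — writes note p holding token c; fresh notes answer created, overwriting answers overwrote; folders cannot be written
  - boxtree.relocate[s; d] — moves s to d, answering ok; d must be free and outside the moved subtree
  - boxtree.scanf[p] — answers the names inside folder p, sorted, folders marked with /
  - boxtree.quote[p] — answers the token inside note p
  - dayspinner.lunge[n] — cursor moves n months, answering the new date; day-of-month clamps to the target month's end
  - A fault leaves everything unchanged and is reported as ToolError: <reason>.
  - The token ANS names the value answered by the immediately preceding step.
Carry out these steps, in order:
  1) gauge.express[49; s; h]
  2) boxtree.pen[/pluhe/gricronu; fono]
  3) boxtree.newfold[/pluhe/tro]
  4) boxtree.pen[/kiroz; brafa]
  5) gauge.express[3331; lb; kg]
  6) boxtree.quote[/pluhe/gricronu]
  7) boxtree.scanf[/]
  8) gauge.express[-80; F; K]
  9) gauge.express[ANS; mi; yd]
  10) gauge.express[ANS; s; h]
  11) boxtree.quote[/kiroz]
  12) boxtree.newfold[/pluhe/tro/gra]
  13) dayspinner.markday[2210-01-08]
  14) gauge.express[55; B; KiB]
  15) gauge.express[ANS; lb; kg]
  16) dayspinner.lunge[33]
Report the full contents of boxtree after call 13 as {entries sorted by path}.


Answer: {cregru=pe, floste=gradi, kiroz=brafa, pluhe/, pluhe/gricronu=fono, pluhe/tro/, pluhe/tro/gra/, pluhe/visepa=he_ust}

Derivation:
>> express(v: 49, u_from: s, u_to: h)
<< 49/3600
>> pen(p: /pluhe/gricronu, c: fono)
<< created
>> newfold(p: /pluhe/tro)
<< ok
>> pen(p: /kiroz, c: brafa)
<< created
>> express(v: 3331, u_from: lb, u_to: kg)
<< 151091618447/100000000
>> quote(p: /pluhe/gricronu)
<< fono
>> scanf(p: /)
<< [cregru, floste, kiroz, pluhe/]
>> express(v: -80, u_from: F, u_to: K)
<< 37967/180
>> express(v: ANS, u_from: mi, u_to: yd)
<< 3341096/9
>> express(v: ANS, u_from: s, u_to: h)
<< 417637/4050
>> quote(p: /kiroz)
<< brafa
>> newfold(p: /pluhe/tro/gra)
<< ok
>> markday(d: 2210-01-08)
<< 2210-01-08
>> express(v: 55, u_from: B, u_to: KiB)
<< 55/1024
>> express(v: ANS, u_from: lb, u_to: kg)
<< 498951607/20480000000
>> lunge(n: 33)
<< 2212-10-08
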